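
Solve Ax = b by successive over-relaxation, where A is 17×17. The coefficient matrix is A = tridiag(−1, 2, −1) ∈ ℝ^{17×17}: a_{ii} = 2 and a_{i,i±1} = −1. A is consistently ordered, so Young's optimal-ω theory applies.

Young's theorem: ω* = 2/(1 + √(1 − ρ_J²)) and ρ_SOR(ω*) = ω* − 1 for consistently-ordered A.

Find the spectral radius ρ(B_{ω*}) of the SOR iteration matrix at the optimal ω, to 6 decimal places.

With n=17, ρ(Jacobi) = cos(π/18) = 0.984808.
√(1−ρ_J²) = |sin(π/18)| = 0.1736482
Young: ω* = 2/(1+√(1−ρ_J²)) = 2/(1+0.1736482) = 2/1.1736482 = 1.704088.
ρ_SOR = ω* − 1 = 1.704088 − 1 = 0.704088.

ρ_SOR = 0.704088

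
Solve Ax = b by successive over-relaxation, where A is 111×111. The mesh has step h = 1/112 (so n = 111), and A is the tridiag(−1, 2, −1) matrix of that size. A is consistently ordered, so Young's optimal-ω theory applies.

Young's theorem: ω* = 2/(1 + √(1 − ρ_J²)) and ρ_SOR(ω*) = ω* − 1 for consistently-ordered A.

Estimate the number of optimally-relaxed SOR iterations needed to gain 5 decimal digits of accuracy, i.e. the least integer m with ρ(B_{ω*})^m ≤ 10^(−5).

m = 206

spectrum of D⁻¹(L+U) = {cos(kπ/112) : 1≤k≤111}; ρ_J = cos(π/112) = 0.9996066.
√(1−ρ_J²) = |sin(π/112)| = 0.0280463
So ω* = 2/1.0280463 = 1.9454377 (Young).
Hence ρ(B_{ω*}) = 1.9454377 − 1 = 0.9454377.
ρ_SOR^m ≤ 10^(−5) ⇔ m ≥ 5·ln10/(−ln 0.9454377) = 11.5129/0.0561073 = 205.194; m = ⌈205.194⌉ = 206.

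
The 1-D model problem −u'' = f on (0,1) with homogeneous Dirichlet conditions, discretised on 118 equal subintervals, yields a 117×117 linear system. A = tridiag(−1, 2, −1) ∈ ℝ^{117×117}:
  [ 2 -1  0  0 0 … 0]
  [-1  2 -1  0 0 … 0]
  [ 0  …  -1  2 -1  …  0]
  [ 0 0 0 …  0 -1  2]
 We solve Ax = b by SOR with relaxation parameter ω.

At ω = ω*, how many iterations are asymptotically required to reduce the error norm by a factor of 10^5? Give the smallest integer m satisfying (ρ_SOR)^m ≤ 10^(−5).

spectrum of D⁻¹(L+U) = {cos(kπ/118) : 1≤k≤117}; ρ_J = cos(π/118) = 0.9996456.
√(1−ρ_J²) = |sin(π/118)| = 0.0266205
ω* = 2/(1+0.0266205) = 1.9481396
ρ(B_{ω*}) = ω*−1 = 0.9481396
ρ_SOR^m ≤ 10^(−5) ⇔ m ≥ 5·ln10/(−ln 0.9481396) = 11.5129/0.0532535 = 216.190; m = ⌈216.190⌉ = 217.

m = 217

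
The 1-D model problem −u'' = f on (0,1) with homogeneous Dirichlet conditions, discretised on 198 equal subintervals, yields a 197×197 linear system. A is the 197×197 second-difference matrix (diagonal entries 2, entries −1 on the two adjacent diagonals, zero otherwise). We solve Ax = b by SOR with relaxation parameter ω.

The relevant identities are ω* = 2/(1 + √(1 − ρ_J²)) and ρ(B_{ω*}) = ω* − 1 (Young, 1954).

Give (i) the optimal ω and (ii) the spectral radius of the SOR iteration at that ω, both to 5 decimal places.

B_J for the 197×197 system has eigenvalues cos(kπ/198); ρ_J = cos(π/198) = 0.99987.
√(1 − cos²(π/198)) = sin(π/198) ≈ 0.015866.
ω* = 2/(1 + 0.015866) = 2/1.015866 = 1.96876.
ρ_SOR = ω* − 1 = 1.96876 − 1 = 0.96876.

ω* = 1.96876, ρ_SOR = 0.96876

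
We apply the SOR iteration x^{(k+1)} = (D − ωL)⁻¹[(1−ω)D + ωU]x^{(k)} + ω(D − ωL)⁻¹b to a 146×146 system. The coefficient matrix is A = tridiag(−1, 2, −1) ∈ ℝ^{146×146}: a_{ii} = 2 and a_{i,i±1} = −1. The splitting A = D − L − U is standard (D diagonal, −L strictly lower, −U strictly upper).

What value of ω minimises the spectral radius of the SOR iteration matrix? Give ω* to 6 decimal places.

ω* = 1.958155

[ρ_J] n=146: ρ(B_J) = cos(π/(n+1)) = cos(π/147) = 0.999772.
√(1−ρ_J²) simplifies to sin(π/147) = 0.0213698.
ω* = 2/(1 + 0.0213698) = 2/1.0213698 = 1.958155.
Hence ρ(B_{ω*}) = 1.958155 − 1 = 0.958155.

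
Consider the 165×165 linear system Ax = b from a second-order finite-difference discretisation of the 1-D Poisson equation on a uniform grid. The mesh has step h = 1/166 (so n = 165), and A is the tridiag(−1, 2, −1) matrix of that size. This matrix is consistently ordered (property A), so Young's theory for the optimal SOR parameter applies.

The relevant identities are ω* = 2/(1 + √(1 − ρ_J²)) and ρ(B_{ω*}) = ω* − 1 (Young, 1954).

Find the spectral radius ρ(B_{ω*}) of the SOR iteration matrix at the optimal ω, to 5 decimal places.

B_J for the 165×165 system has eigenvalues cos(kπ/166); ρ_J = cos(π/166) = 0.99982.
√(1−ρ_J²) = |sin(π/166)| = 0.018924
ω* = 2/(1 + 0.018924) = 2/1.018924 = 1.96285.
and ρ(B_{ω*}) = 1.96285 − 1 = 0.96285.

ρ_SOR = 0.96285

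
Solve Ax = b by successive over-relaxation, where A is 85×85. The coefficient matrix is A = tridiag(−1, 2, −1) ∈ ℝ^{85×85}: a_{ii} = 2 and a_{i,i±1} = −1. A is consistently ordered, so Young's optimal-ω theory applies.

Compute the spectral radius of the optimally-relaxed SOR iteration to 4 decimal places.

ρ_SOR = 0.9295

B_J for the 85×85 system has eigenvalues cos(kπ/86); ρ_J = cos(π/86) = 0.9993.
√(1−ρ_J²) = |sin(π/86)| = 0.03652
[ω*] 2 ÷ (1 + 0.03652) = 2 ÷ 1.03652 = 1.9295.
and ρ(B_{ω*}) = 1.9295 − 1 = 0.9295.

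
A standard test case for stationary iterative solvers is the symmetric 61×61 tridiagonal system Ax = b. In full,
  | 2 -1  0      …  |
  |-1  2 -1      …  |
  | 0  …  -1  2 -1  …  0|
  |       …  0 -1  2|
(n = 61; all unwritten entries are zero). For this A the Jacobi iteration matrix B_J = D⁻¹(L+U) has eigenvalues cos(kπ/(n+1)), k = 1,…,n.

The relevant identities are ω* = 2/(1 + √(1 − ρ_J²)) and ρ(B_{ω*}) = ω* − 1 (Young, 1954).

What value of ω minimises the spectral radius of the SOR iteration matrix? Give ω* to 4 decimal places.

ω* = 1.9036

B_J for the 61×61 system has eigenvalues cos(kπ/62); ρ_J = cos(π/62) = 0.9987.
√(1−ρ_J²) simplifies to sin(π/62) = 0.05065.
So ω* = 2/1.05065 = 1.9036 (Young).
ρ(B_{ω*}) = ω*−1 = 0.9036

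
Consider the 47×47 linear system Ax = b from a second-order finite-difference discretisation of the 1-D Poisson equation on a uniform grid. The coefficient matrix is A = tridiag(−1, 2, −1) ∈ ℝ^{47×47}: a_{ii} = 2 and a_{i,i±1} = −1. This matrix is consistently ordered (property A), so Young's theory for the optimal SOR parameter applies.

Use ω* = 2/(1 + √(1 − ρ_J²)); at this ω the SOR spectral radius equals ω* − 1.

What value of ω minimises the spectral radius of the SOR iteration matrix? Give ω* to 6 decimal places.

ω* = 1.877224

ρ_J = max_k |cos(kπ/48)| = cos(π/48) = 0.997859
√(1 − cos²(π/48)) = sin(π/48) ≈ 0.0654031.
So ω* = 2/1.0654031 = 1.877224 (Young).
and ρ(B_{ω*}) = 1.877224 − 1 = 0.877224.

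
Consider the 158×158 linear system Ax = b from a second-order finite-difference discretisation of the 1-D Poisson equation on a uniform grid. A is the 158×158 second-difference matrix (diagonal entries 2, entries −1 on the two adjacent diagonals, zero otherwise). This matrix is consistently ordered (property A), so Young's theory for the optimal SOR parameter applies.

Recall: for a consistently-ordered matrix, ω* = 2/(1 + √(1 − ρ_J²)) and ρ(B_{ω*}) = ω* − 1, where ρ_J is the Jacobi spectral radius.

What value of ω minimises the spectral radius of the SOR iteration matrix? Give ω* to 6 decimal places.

spectrum of D⁻¹(L+U) = {cos(kπ/159) : 1≤k≤158}; ρ_J = cos(π/159) = 0.999805.
root = sin(π/159) = 0.0197572  (since 1−cos² = sin²).
So ω* = 2/1.0197572 = 1.961251 (Young).
ρ_SOR = ω* − 1 ≈ 0.961251.

ω* = 1.961251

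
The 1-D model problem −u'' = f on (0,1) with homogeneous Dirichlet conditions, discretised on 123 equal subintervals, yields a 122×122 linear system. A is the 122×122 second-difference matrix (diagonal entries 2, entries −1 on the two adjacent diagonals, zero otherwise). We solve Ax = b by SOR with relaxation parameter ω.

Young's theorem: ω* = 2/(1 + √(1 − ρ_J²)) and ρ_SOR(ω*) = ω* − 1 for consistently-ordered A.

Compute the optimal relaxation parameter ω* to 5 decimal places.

½·tridiag(1,0,1) at n=122: λ_k = cos(kπ/123); max |λ| at k=1 ⇒ ρ_J = cos(π/123) ≈ 0.99967.
√(1−ρ_J²) simplifies to sin(π/123) = 0.025539.
So ω* = 2/1.025539 = 1.95019 (Young).
ρ_SOR = ω* − 1 = 1.95019 − 1 = 0.95019.

ω* = 1.95019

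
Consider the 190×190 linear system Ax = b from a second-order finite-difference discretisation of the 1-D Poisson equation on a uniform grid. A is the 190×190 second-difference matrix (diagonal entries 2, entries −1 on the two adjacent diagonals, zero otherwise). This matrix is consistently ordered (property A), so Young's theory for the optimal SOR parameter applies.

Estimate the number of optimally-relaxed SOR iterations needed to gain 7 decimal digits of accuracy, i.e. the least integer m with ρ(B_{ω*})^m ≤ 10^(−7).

[ρ_J] n=190: ρ(B_J) = cos(π/(n+1)) = cos(π/191) = 0.9998647.
root = sin(π/191) = 0.0164474  (since 1−cos² = sin²).
ω* = 2/(1+0.0164474) = 1.9676375
ρ_SOR = ω* − 1 = 1.9676375 − 1 = 0.9676375.
For 7 digits: m = 7·ln10 / (−ln 0.9676375) = 16.1181/0.0328977 = 489.946; round up → m = 490.

m = 490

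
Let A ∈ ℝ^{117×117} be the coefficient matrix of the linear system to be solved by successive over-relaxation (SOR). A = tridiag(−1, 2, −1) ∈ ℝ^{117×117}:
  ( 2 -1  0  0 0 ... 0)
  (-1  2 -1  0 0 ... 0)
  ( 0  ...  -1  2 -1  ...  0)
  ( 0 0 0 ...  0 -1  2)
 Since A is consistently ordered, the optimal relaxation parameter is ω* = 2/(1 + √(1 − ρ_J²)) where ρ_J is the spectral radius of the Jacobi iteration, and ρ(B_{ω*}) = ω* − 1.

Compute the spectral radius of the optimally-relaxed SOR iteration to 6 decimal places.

ρ_J = max_k |cos(kπ/118)| = cos(π/118) = 0.999646
root = sin(π/118) = 0.0266205  (since 1−cos² = sin²).
ω* = 2 / (1 + 0.0266205) = 2 / 1.0266205 ≈ 1.948140.
At ω = 1.948140 every |λ(B_ω)| = ω−1, so ρ_SOR = 0.948140.

ρ_SOR = 0.948140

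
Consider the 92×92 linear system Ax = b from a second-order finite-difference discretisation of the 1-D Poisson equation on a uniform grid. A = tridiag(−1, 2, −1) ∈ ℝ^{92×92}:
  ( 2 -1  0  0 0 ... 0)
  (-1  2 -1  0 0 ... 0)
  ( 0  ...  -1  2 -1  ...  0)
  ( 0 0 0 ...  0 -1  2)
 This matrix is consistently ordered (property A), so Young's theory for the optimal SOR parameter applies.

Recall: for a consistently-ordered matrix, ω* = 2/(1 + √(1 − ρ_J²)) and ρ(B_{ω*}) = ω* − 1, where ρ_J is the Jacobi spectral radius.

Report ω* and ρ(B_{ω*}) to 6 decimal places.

ω* = 1.934659, ρ_SOR = 0.934659

With n=92, ρ(Jacobi) = cos(π/93) = 0.999429.
√(1−ρ_J²) simplifies to sin(π/93) = 0.0337741.
So ω* = 2/1.0337741 = 1.934659 (Young).
ρ_SOR = ω* − 1 = 1.934659 − 1 = 0.934659.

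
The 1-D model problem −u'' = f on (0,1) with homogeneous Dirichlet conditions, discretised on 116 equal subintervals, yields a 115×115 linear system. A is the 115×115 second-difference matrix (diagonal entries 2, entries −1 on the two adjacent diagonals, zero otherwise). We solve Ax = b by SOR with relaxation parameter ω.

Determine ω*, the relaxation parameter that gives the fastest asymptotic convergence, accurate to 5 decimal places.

ρ_J = max_k |cos(kπ/116)| = cos(π/116) = 0.99963
√(1 − cos²(π/116)) = sin(π/116) ≈ 0.027079.
ω* = 2/(1+0.027079) = 1.94727
Hence ρ(B_{ω*}) = 1.94727 − 1 = 0.94727.

ω* = 1.94727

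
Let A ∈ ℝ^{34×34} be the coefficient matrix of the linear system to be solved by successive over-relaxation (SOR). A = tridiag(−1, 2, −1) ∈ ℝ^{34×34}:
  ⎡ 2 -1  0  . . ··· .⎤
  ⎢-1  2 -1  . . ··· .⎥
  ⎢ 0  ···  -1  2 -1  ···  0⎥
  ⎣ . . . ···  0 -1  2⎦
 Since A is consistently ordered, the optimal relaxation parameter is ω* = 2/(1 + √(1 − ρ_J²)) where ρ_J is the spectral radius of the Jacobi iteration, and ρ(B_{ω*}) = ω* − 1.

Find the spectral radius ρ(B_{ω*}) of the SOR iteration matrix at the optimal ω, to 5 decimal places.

½·tridiag(1,0,1) at n=34: λ_k = cos(kπ/35); max |λ| at k=1 ⇒ ρ_J = cos(π/35) ≈ 0.99597.
√(1 − cos²(π/35)) = sin(π/35) ≈ 0.089639.
So ω* = 2/1.089639 = 1.83547 (Young).
ρ(B_{ω*}) = ω*−1 = 0.83547

ρ_SOR = 0.83547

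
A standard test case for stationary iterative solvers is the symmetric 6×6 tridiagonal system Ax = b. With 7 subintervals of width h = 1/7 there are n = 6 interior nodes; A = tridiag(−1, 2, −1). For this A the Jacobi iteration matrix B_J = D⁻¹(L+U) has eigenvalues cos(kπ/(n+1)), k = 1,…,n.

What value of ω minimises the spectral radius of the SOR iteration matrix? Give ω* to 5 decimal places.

ω* = 1.39481

[ρ_J] n=6: ρ(B_J) = cos(π/(n+1)) = cos(π/7) = 0.90097.
√(1 − cos²(π/7)) = sin(π/7) ≈ 0.433884.
[ω*] 2 ÷ (1 + 0.433884) = 2 ÷ 1.433884 = 1.39481.
At ω = 1.39481 every |λ(B_ω)| = ω−1, so ρ_SOR = 0.39481.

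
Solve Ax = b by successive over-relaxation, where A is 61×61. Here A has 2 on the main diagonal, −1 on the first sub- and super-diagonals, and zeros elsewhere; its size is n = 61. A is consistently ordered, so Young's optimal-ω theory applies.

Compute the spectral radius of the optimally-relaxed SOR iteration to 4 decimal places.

With n=61, ρ(Jacobi) = cos(π/62) = 0.9987.
root = sin(π/62) = 0.05065  (since 1−cos² = sin²).
So ω* = 2/1.05065 = 1.9036 (Young).
ρ(B_{ω*}) = ω*−1 = 0.9036

ρ_SOR = 0.9036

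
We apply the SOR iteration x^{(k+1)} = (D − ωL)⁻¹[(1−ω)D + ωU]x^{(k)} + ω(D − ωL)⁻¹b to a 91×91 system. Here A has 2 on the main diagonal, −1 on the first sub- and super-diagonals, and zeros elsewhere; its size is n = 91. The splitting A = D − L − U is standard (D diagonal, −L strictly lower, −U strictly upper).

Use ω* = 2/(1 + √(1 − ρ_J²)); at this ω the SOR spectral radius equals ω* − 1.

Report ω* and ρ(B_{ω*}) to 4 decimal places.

B_J for the 91×91 system has eigenvalues cos(kπ/92); ρ_J = cos(π/92) = 0.9994.
√(1−ρ_J²) = |sin(π/92)| = 0.03414
So ω* = 2/1.03414 = 1.9340 (Young).
ρ(B_{ω*}) = ω*−1 = 0.9340

ω* = 1.9340, ρ_SOR = 0.9340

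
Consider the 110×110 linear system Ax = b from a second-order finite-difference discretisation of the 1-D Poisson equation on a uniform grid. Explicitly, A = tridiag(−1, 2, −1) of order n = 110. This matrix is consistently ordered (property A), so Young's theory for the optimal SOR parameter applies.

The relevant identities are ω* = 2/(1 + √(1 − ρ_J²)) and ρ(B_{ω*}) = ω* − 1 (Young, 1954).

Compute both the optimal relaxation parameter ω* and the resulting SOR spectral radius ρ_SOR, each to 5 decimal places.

spectrum of D⁻¹(L+U) = {cos(kπ/111) : 1≤k≤110}; ρ_J = cos(π/111) = 0.99960.
√(1−ρ_J²) = |sin(π/111)| = 0.028299
So ω* = 2/1.028299 = 1.94496 (Young).
ρ_SOR = ω* − 1 = 1.94496 − 1 = 0.94496.

ω* = 1.94496, ρ_SOR = 0.94496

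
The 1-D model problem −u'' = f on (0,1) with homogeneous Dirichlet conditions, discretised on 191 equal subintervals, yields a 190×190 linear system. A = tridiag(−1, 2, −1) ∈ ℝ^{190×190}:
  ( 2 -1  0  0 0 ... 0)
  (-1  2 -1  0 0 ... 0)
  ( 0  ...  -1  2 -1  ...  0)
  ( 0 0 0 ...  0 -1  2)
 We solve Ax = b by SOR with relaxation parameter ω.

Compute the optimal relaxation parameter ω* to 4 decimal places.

B_J for the 190×190 system has eigenvalues cos(kπ/191); ρ_J = cos(π/191) = 0.9999.
√(1 − cos²(π/191)) = sin(π/191) ≈ 0.01645.
[ω*] 2 ÷ (1 + 0.01645) = 2 ÷ 1.01645 = 1.9676.
and ρ(B_{ω*}) = 1.9676 − 1 = 0.9676.

ω* = 1.9676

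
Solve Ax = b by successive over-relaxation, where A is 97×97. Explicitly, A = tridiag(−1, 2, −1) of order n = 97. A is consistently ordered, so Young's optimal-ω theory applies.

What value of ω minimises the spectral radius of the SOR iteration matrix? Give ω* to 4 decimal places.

n=97: λ(B_J) = 1 − λ(A)/2 = cos(kπ/98); k=1 gives ρ_J = 0.9995.
root = sin(π/98) = 0.03205  (since 1−cos² = sin²).
Then 2/(1+√(1−ρ_J²)) = 2/(1+0.03205); ω* = 2/1.03205 = 1.9379.
At ω = 1.9379 every |λ(B_ω)| = ω−1, so ρ_SOR = 0.9379.

ω* = 1.9379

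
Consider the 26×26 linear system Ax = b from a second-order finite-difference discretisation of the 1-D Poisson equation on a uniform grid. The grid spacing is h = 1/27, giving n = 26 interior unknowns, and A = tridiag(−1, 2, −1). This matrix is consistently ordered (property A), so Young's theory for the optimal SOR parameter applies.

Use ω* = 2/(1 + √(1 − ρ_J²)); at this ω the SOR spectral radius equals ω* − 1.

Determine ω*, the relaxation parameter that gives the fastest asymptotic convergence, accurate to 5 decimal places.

spectrum of D⁻¹(L+U) = {cos(kπ/27) : 1≤k≤26}; ρ_J = cos(π/27) = 0.99324.
√(1−ρ_J²) simplifies to sin(π/27) = 0.116093.
ω* = 2/(1+0.116093) = 1.79197
ρ_SOR = ω* − 1 ≈ 0.79197.

ω* = 1.79197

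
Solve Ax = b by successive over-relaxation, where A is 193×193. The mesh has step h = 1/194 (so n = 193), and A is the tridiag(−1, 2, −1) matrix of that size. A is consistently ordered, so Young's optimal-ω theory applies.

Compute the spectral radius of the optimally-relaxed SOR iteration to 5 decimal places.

ρ_J = max_k |cos(kπ/194)| = cos(π/194) = 0.99987
1 − cos²(π/194) = sin²(π/194) ⇒ √(1−ρ_J²) = sin(π/194) = 0.016193.
ω* = 2/(1+0.016193) = 1.96813
ρ_SOR = ω* − 1 = 1.96813 − 1 = 0.96813.

ρ_SOR = 0.96813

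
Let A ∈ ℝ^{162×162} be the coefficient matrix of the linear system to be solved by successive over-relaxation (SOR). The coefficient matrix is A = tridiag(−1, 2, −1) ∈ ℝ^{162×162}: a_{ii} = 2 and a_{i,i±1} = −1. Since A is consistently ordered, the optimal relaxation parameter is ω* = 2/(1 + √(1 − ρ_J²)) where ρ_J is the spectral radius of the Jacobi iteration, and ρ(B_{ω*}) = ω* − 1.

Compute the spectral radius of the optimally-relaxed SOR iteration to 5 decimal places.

B_J for the 162×162 system has eigenvalues cos(kπ/163); ρ_J = cos(π/163) = 0.99981.
√(1−ρ_J²) = |sin(π/163)| = 0.019272
Young: ω* = 2/(1+√(1−ρ_J²)) = 2/(1+0.019272) = 2/1.019272 = 1.96218.
At ω = 1.96218 every |λ(B_ω)| = ω−1, so ρ_SOR = 0.96218.

ρ_SOR = 0.96218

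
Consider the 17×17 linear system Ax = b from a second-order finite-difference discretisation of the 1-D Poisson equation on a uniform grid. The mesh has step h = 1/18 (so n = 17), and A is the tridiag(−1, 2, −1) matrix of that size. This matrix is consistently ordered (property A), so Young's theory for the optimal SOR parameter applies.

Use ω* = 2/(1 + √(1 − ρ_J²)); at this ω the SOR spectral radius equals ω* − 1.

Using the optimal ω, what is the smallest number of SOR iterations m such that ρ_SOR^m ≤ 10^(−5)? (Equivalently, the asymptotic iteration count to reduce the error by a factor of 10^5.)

n=17: λ(B_J) = 1 − λ(A)/2 = cos(kπ/18); k=1 gives ρ_J = 0.9848078.
1 − cos²(π/18) = sin²(π/18) ⇒ √(1−ρ_J²) = sin(π/18) = 0.1736482.
ω* = 2/(1+0.1736482) = 1.7040882
Hence ρ(B_{ω*}) = 1.7040882 − 1 = 0.7040882.
Need (0.7040882)^m ≤ 10^(−5): m ≥ 5·ln10/|ln 0.7040882| = 11.5129/0.350852 = 32.814 ⇒ m = 33.

m = 33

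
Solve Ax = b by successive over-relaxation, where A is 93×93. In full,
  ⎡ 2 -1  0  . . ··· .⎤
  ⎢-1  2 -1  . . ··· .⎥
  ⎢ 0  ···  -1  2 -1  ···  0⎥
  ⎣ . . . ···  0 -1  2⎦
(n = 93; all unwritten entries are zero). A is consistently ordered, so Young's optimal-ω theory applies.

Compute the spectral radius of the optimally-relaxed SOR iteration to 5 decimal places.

ρ_SOR = 0.93533

n=93: λ(B_J) = 1 − λ(A)/2 = cos(kπ/94); k=1 gives ρ_J = 0.99944.
1 − cos²(π/94) = sin²(π/94) ⇒ √(1−ρ_J²) = sin(π/94) = 0.033415.
[ω*] 2 ÷ (1 + 0.033415) = 2 ÷ 1.033415 = 1.93533.
At ω = 1.93533 every |λ(B_ω)| = ω−1, so ρ_SOR = 0.93533.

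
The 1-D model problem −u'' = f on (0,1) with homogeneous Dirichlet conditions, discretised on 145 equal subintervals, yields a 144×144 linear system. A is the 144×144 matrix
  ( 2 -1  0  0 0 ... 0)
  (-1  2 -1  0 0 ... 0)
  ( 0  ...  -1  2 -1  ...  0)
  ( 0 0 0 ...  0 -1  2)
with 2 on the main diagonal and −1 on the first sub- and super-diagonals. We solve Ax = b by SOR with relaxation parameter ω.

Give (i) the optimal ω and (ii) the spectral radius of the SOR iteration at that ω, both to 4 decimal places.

[ρ_J] n=144: ρ(B_J) = cos(π/(n+1)) = cos(π/145) = 0.9998.
√(1−ρ_J²) = |sin(π/145)| = 0.02166
ω* = 2/(1+0.02166) = 1.9576
[ρ_SOR] ω* − 1 = 0.9576.

ω* = 1.9576, ρ_SOR = 0.9576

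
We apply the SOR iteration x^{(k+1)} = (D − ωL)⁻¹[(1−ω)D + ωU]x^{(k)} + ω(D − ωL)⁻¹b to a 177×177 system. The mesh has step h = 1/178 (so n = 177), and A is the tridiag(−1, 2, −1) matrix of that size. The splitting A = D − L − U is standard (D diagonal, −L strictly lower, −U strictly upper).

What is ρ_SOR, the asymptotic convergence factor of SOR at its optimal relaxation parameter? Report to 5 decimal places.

ρ_J = max_k |cos(kπ/178)| = cos(π/178) = 0.99984
√(1 − cos²(π/178)) = sin(π/178) ≈ 0.017648.
ω* = 2 / (1 + 0.017648) = 2 / 1.017648 ≈ 1.96532.
and ρ(B_{ω*}) = 1.96532 − 1 = 0.96532.

ρ_SOR = 0.96532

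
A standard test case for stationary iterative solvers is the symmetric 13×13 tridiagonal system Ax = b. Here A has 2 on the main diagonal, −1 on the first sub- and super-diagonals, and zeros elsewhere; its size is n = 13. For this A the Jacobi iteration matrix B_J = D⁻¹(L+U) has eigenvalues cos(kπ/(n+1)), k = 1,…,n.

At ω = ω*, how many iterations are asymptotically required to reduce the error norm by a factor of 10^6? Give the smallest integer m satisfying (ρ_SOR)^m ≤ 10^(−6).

½·tridiag(1,0,1) at n=13: λ_k = cos(kπ/14); max |λ| at k=1 ⇒ ρ_J = cos(π/14) ≈ 0.9749279.
√(1 − cos²(π/14)) = sin(π/14) ≈ 0.2225209.
ω* = 2 / (1 + 0.2225209) = 2 / 1.2225209 ≈ 1.6359639.
At ω = 1.6359639 every |λ(B_ω)| = ω−1, so ρ_SOR = 0.6359639.
ρ_SOR^m ≤ 10^(−6) ⇔ m ≥ 6·ln10/(−ln 0.6359639) = 13.8155/0.452613 = 30.524; m = ⌈30.524⌉ = 31.

m = 31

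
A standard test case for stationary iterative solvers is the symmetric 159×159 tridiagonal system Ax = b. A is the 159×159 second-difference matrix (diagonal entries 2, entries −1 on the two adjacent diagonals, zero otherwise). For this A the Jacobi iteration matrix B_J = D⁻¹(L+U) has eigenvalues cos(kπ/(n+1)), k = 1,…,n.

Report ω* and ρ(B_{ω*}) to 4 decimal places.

ω* = 1.9615, ρ_SOR = 0.9615

½·tridiag(1,0,1) at n=159: λ_k = cos(kπ/160); max |λ| at k=1 ⇒ ρ_J = cos(π/160) ≈ 0.9998.
root = sin(π/160) = 0.01963  (since 1−cos² = sin²).
Young: ω* = 2/(1+√(1−ρ_J²)) = 2/(1+0.01963) = 2/1.01963 = 1.9615.
ρ_SOR = ω* − 1 ≈ 0.9615.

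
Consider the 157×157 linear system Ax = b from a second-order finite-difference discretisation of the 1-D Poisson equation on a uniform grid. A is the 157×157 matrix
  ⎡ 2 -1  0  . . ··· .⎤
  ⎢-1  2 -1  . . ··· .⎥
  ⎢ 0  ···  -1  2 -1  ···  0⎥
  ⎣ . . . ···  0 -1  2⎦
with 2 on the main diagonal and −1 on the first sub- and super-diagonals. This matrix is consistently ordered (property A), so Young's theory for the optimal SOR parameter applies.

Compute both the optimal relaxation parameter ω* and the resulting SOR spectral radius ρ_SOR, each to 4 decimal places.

With n=157, ρ(Jacobi) = cos(π/158) = 0.9998.
root = sin(π/158) = 0.01988  (since 1−cos² = sin²).
[ω*] 2 ÷ (1 + 0.01988) = 2 ÷ 1.01988 = 1.9610.
and ρ(B_{ω*}) = 1.9610 − 1 = 0.9610.

ω* = 1.9610, ρ_SOR = 0.9610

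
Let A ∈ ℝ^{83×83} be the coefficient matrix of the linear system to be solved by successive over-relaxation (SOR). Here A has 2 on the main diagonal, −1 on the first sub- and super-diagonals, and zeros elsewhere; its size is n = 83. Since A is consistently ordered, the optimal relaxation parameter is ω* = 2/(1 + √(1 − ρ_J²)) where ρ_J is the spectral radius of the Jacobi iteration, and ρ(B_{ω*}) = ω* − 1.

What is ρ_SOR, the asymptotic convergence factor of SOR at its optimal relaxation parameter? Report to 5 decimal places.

spectrum of D⁻¹(L+U) = {cos(kπ/84) : 1≤k≤83}; ρ_J = cos(π/84) = 0.99930.
root = sin(π/84) = 0.037391  (since 1−cos² = sin²).
ω* = 2 / (1 + 0.037391) = 2 / 1.037391 ≈ 1.92791.
ρ_SOR = ω* − 1 ≈ 0.92791.

ρ_SOR = 0.92791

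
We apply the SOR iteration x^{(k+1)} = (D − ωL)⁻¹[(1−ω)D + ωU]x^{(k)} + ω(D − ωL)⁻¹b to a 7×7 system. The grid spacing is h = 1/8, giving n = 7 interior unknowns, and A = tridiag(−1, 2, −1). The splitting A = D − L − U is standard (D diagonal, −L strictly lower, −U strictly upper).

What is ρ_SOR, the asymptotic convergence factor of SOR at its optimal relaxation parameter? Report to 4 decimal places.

ρ_J = max_k |cos(kπ/8)| = cos(π/8) = 0.9239
1 − cos²(π/8) = sin²(π/8) ⇒ √(1−ρ_J²) = sin(π/8) = 0.38268.
Then 2/(1+√(1−ρ_J²)) = 2/(1+0.38268); ω* = 2/1.38268 = 1.4465.
ρ_SOR = ω* − 1 ≈ 0.4465.

ρ_SOR = 0.4465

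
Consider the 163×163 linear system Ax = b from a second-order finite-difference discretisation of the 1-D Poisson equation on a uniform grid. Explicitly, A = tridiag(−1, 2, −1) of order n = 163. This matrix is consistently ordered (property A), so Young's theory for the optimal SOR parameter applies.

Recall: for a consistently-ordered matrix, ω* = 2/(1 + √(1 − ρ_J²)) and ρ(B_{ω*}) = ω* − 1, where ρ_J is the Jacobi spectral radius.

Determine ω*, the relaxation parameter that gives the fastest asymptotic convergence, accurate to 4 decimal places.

½·tridiag(1,0,1) at n=163: λ_k = cos(kπ/164); max |λ| at k=1 ⇒ ρ_J = cos(π/164) ≈ 0.9998.
√(1−ρ_J²) = |sin(π/164)| = 0.01915
ω* = 2/(1 + 0.01915) = 2/1.01915 = 1.9624.
[ρ_SOR] ω* − 1 = 0.9624.

ω* = 1.9624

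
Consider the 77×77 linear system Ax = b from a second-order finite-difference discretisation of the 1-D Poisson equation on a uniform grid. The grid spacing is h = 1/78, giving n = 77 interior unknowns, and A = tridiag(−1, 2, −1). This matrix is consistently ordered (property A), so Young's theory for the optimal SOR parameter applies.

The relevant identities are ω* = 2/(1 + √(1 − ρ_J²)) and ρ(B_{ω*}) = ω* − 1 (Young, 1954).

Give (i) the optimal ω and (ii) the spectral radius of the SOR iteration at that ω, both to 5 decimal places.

ω* = 1.92259, ρ_SOR = 0.92259

n=77: λ(B_J) = 1 − λ(A)/2 = cos(kπ/78); k=1 gives ρ_J = 0.99919.
√(1−ρ_J²) = |sin(π/78)| = 0.040266
Young: ω* = 2/(1+√(1−ρ_J²)) = 2/(1+0.040266) = 2/1.040266 = 1.92259.
ρ_SOR = ω* − 1 ≈ 0.92259.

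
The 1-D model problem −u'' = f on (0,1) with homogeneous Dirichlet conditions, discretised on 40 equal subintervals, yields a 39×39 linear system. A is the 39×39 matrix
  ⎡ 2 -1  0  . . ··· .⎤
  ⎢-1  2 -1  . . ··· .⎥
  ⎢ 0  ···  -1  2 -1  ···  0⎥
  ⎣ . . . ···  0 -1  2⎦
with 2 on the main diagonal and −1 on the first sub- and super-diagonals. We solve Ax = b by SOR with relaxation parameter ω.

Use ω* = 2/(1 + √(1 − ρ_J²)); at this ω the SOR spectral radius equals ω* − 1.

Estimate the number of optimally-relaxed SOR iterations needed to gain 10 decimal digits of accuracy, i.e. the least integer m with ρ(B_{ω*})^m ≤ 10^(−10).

[ρ_J] n=39: ρ(B_J) = cos(π/(n+1)) = cos(π/40) = 0.9969173.
1 − cos²(π/40) = sin²(π/40) ⇒ √(1−ρ_J²) = sin(π/40) = 0.0784591.
ω* = 2/(1+0.0784591) = 1.8544978
[ρ_SOR] ω* − 1 = 0.8544978.
Need (0.8544978)^m ≤ 10^(−10): m ≥ 10·ln10/|ln 0.8544978| = 23.0259/0.157241 = 146.437 ⇒ m = 147.

m = 147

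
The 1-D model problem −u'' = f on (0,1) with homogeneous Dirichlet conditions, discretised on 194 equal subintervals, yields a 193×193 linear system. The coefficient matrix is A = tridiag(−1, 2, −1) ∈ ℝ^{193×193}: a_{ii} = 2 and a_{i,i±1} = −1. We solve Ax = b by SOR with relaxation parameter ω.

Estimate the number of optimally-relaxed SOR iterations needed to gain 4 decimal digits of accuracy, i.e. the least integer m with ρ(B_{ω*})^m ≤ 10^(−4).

m = 285

n=193: λ(B_J) = 1 − λ(A)/2 = cos(kπ/194); k=1 gives ρ_J = 0.9998689.
√(1−ρ_J²) simplifies to sin(π/194) = 0.0161931.
ω* = 2/(1 + 0.0161931) = 2/1.0161931 = 1.9681299.
At ω = 1.9681299 every |λ(B_ω)| = ω−1, so ρ_SOR = 0.9681299.
For 4 digits: m = 4·ln10 / (−ln 0.9681299) = 9.21034/0.032389 = 284.366; round up → m = 285.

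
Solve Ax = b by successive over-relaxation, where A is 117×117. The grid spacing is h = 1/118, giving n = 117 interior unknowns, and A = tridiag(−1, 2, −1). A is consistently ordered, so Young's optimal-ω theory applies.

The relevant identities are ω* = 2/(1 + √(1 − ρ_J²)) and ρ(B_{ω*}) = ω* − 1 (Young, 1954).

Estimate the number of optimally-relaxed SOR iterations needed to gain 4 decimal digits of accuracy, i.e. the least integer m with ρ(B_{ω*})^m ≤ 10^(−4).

With n=117, ρ(Jacobi) = cos(π/118) = 0.9996456.
√(1−ρ_J²) simplifies to sin(π/118) = 0.0266205.
ω* = 2 / (1 + 0.0266205) = 2 / 1.0266205 ≈ 1.9481396.
ρ_SOR = ω* − 1 ≈ 0.9481396.
(0.9481396)^m ≤ 10^{−4}  ⇒  m·ln(0.9481396) ≤ −4·ln10  ⇒  m ≥ 172.953  ⇒  m = 173

m = 173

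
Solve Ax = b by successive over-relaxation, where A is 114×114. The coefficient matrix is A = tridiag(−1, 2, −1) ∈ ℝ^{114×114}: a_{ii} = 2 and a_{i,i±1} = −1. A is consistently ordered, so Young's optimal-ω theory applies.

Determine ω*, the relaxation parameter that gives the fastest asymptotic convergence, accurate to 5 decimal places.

ω* = 1.94682

B_J for the 114×114 system has eigenvalues cos(kπ/115); ρ_J = cos(π/115) = 0.99963.
√(1 − cos²(π/115)) = sin(π/115) ≈ 0.027315.
ω* = 2/(1+0.027315) = 1.94682
and ρ(B_{ω*}) = 1.94682 − 1 = 0.94682.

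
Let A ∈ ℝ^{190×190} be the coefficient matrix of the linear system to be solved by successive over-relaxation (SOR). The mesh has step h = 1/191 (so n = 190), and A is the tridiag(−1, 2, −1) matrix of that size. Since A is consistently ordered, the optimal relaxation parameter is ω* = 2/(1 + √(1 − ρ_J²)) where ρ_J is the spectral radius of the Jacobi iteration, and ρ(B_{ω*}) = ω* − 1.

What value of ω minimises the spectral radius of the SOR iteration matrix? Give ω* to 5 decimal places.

ω* = 1.96764

spectrum of D⁻¹(L+U) = {cos(kπ/191) : 1≤k≤190}; ρ_J = cos(π/191) = 0.99986.
√(1−ρ_J²) simplifies to sin(π/191) = 0.016447.
Then 2/(1+√(1−ρ_J²)) = 2/(1+0.016447); ω* = 2/1.016447 = 1.96764.
ρ(B_{ω*}) = ω*−1 = 0.96764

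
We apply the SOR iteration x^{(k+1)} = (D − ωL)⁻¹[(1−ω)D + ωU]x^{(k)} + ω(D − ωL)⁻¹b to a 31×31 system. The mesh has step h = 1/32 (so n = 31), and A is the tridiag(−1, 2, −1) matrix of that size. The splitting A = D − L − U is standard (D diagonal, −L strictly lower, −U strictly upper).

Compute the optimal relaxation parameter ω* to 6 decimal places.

ω* = 1.821465

½·tridiag(1,0,1) at n=31: λ_k = cos(kπ/32); max |λ| at k=1 ⇒ ρ_J = cos(π/32) ≈ 0.995185.
√(1−ρ_J²) = |sin(π/32)| = 0.0980171
ω* = 2 / (1 + 0.0980171) = 2 / 1.0980171 ≈ 1.821465.
ρ(B_{ω*}) = ω*−1 = 0.821465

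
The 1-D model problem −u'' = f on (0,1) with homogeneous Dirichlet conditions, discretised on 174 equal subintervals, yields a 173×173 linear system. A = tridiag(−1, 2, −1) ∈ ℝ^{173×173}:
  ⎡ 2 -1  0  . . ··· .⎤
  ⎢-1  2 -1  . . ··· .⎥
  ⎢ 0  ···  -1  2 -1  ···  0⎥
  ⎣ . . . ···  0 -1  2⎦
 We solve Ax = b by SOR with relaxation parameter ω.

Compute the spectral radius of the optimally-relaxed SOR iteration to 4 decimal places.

ρ_SOR = 0.9645

ρ_J = max_k |cos(kπ/174)| = cos(π/174) = 0.9998
√(1 − cos²(π/174)) = sin(π/174) ≈ 0.01805.
ω* = 2/(1+0.01805) = 1.9645
[ρ_SOR] ω* − 1 = 0.9645.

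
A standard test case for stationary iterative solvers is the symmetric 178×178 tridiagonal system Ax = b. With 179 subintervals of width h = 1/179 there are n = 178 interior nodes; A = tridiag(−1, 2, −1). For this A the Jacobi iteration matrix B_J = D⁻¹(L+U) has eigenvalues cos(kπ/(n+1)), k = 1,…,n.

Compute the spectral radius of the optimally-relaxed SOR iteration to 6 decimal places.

[ρ_J] n=178: ρ(B_J) = cos(π/(n+1)) = cos(π/179) = 0.999846.
√(1−ρ_J²) = |sin(π/179)| = 0.0175499
[ω*] 2 ÷ (1 + 0.0175499) = 2 ÷ 1.0175499 = 1.965506.
Hence ρ(B_{ω*}) = 1.965506 − 1 = 0.965506.

ρ_SOR = 0.965506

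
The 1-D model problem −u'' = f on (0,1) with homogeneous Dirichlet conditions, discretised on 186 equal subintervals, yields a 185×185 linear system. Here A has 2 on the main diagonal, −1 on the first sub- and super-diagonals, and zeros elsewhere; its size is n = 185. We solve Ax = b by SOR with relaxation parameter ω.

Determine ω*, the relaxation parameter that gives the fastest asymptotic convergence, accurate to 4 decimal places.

ω* = 1.9668

n=185: λ(B_J) = 1 − λ(A)/2 = cos(kπ/186); k=1 gives ρ_J = 0.9999.
1 − cos²(π/186) = sin²(π/186) ⇒ √(1−ρ_J²) = sin(π/186) = 0.01689.
ω* = 2 / (1 + 0.01689) = 2 / 1.01689 ≈ 1.9668.
Hence ρ(B_{ω*}) = 1.9668 − 1 = 0.9668.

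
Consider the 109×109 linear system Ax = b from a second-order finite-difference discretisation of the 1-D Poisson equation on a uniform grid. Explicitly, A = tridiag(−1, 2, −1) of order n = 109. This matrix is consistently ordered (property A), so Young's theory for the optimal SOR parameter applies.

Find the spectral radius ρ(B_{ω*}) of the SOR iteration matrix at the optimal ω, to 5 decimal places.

ρ_SOR = 0.94447

[ρ_J] n=109: ρ(B_J) = cos(π/(n+1)) = cos(π/110) = 0.99959.
root = sin(π/110) = 0.028556  (since 1−cos² = sin²).
ω* = 2/(1 + 0.028556) = 2/1.028556 = 1.94447.
ρ_SOR = ω* − 1 = 1.94447 − 1 = 0.94447.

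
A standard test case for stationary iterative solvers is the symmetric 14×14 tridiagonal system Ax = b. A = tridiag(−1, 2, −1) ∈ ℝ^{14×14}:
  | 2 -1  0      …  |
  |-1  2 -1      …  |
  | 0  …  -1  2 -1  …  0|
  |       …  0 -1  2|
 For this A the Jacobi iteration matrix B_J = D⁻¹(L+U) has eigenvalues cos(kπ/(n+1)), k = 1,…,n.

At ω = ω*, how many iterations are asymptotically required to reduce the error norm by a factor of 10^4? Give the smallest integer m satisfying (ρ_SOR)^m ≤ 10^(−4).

ρ_J = max_k |cos(kπ/15)| = cos(π/15) = 0.9781476
root = sin(π/15) = 0.2079117  (since 1−cos² = sin²).
Then 2/(1+√(1−ρ_J²)) = 2/(1+0.2079117); ω* = 2/1.2079117 = 1.6557502.
Hence ρ(B_{ω*}) = 1.6557502 − 1 = 0.6557502.
m ≥ 4·ln10 / (−ln 0.6557502) = 21.827; smallest integer m = 22.

m = 22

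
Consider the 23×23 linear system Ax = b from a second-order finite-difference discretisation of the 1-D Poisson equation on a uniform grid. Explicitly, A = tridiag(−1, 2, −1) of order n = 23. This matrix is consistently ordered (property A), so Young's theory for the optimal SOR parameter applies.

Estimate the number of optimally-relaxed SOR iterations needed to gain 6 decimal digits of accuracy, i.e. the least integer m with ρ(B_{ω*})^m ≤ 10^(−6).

n=23: λ(B_J) = 1 − λ(A)/2 = cos(kπ/24); k=1 gives ρ_J = 0.9914449.
root = sin(π/24) = 0.1305262  (since 1−cos² = sin²).
ω* = 2/(1+0.1305262) = 1.7690877
ρ_SOR = ω* − 1 ≈ 0.7690877.
6·ln10 = 13.8155; −ln(0.7690877) = 0.26255; m = ⌈13.8155/0.26255⌉ = ⌈52.620⌉ = 53.

m = 53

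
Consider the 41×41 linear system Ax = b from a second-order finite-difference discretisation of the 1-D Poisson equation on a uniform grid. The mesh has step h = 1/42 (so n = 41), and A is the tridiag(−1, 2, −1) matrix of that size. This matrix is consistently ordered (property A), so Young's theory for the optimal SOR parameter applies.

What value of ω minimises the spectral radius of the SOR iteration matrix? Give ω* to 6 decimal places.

ω* = 1.860932

B_J for the 41×41 system has eigenvalues cos(kπ/42); ρ_J = cos(π/42) = 0.997204.
√(1−ρ_J²) simplifies to sin(π/42) = 0.0747301.
ω* = 2/(1+0.0747301) = 1.860932
[ρ_SOR] ω* − 1 = 0.860932.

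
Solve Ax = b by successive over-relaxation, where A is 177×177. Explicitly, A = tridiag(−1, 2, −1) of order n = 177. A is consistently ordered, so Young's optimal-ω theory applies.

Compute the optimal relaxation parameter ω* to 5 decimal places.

ω* = 1.96532

½·tridiag(1,0,1) at n=177: λ_k = cos(kπ/178); max |λ| at k=1 ⇒ ρ_J = cos(π/178) ≈ 0.99984.
√(1 − cos²(π/178)) = sin(π/178) ≈ 0.017648.
ω* = 2/(1 + 0.017648) = 2/1.017648 = 1.96532.
ρ_SOR = ω* − 1 ≈ 0.96532.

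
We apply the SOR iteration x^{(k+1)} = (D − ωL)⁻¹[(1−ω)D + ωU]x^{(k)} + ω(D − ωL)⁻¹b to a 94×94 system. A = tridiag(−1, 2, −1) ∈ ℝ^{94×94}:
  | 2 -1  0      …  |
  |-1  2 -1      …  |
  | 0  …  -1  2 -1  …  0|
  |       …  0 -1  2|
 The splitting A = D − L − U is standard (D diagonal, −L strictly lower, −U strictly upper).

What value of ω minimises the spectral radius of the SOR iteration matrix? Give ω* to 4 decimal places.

ω* = 1.9360

n=94: λ(B_J) = 1 − λ(A)/2 = cos(kπ/95); k=1 gives ρ_J = 0.9995.
1 − cos²(π/95) = sin²(π/95) ⇒ √(1−ρ_J²) = sin(π/95) = 0.03306.
[ω*] 2 ÷ (1 + 0.03306) = 2 ÷ 1.03306 = 1.9360.
[ρ_SOR] ω* − 1 = 0.9360.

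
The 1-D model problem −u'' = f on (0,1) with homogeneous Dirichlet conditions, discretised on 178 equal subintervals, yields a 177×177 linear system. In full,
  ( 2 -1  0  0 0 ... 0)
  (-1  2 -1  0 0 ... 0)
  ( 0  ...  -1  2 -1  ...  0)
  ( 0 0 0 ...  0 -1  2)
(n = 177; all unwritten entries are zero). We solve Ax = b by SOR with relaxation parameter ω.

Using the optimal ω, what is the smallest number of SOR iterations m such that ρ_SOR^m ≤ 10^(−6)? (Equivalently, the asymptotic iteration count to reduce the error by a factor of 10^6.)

n=177: λ(B_J) = 1 − λ(A)/2 = cos(kπ/178); k=1 gives ρ_J = 0.9998443.
1 − cos²(π/178) = sin²(π/178) ⇒ √(1−ρ_J²) = sin(π/178) = 0.0176485.
ω* = 2/(1 + 0.0176485) = 2/1.0176485 = 1.9653151.
Hence ρ(B_{ω*}) = 1.9653151 − 1 = 0.9653151.
m ≥ 6·ln10 / (−ln 0.9653151) = 391.366; smallest integer m = 392.

m = 392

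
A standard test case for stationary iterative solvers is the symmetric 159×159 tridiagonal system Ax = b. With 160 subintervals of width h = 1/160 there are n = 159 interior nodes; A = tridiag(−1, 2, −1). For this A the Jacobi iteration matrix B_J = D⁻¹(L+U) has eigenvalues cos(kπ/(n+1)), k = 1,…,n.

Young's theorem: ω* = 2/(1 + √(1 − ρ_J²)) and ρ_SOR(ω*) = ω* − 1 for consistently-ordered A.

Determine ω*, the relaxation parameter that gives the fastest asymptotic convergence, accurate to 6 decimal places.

B_J for the 159×159 system has eigenvalues cos(kπ/160); ρ_J = cos(π/160) = 0.999807.
√(1−ρ_J²) = |sin(π/160)| = 0.0196337
So ω* = 2/1.0196337 = 1.961489 (Young).
Hence ρ(B_{ω*}) = 1.961489 − 1 = 0.961489.

ω* = 1.961489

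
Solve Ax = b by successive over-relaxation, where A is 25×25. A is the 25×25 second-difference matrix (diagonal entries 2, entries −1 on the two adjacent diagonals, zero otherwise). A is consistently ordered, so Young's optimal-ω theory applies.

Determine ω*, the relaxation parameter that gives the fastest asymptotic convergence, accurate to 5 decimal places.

ω* = 1.78486

[ρ_J] n=25: ρ(B_J) = cos(π/(n+1)) = cos(π/26) = 0.99271.
√(1 − cos²(π/26)) = sin(π/26) ≈ 0.120537.
So ω* = 2/1.120537 = 1.78486 (Young).
Hence ρ(B_{ω*}) = 1.78486 − 1 = 0.78486.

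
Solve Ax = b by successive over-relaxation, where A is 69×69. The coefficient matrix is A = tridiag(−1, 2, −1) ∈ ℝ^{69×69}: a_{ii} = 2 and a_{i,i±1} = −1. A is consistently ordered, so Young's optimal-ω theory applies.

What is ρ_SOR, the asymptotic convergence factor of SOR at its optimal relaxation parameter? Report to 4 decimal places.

ρ_SOR = 0.9141

[ρ_J] n=69: ρ(B_J) = cos(π/(n+1)) = cos(π/70) = 0.9990.
√(1−ρ_J²) = |sin(π/70)| = 0.04486
ω* = 2/(1 + 0.04486) = 2/1.04486 = 1.9141.
[ρ_SOR] ω* − 1 = 0.9141.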